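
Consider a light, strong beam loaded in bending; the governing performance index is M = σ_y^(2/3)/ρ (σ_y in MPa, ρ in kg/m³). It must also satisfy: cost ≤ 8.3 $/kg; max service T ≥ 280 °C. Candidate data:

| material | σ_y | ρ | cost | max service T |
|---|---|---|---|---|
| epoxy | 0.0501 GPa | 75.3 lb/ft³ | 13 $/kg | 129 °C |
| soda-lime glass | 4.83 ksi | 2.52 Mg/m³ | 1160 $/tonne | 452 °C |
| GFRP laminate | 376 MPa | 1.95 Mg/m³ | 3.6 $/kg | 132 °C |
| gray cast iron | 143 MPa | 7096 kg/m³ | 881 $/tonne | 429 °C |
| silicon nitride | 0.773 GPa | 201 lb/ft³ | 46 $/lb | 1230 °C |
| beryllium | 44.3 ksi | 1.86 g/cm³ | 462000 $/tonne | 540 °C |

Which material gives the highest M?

Screen on constraints: cost ≤ 8.3 $/kg; max service T ≥ 280 °C. Survivors: soda-lime glass, gray cast iron.
Putting every candidate on a common basis:
  soda-lime glass: σ_y = 33.30 MPa, ρ = 2520 kg/m³
  gray cast iron: σ_y = 143.0 MPa, ρ = 7096 kg/m³
  soda-lime glass: M = 4.11×10⁻³
  gray cast iron: M = 3.85×10⁻³
Highest index: soda-lime glass.

soda-lime glass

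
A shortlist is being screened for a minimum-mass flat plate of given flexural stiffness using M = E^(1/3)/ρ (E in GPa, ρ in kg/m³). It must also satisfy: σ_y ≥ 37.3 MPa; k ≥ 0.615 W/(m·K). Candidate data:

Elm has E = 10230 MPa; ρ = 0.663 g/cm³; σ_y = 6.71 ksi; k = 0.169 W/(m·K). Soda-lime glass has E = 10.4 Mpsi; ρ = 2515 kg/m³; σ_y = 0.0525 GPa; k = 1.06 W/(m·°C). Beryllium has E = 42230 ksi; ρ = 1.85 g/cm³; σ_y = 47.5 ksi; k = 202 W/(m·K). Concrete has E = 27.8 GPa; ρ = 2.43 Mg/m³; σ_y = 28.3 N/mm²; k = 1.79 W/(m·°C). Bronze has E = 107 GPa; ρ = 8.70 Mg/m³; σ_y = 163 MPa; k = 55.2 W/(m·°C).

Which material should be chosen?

beryllium

Screen on constraints: σ_y ≥ 37.3 MPa; k ≥ 0.615 W/(m·K). Survivors: soda-lime glass, beryllium, bronze.
Convert each candidate to consistent units, then evaluate M:
  soda-lime glass: E = 71.71 GPa, ρ = 2515 kg/m³
  beryllium: E = 291.2 GPa, ρ = 1850 kg/m³
  bronze: E = 107.0 GPa, ρ = 8700 kg/m³
  beryllium: M = 3.58×10⁻³
  soda-lime glass: M = 1.65×10⁻³
  bronze: M = 0.546×10⁻³
Beryllium ranks first.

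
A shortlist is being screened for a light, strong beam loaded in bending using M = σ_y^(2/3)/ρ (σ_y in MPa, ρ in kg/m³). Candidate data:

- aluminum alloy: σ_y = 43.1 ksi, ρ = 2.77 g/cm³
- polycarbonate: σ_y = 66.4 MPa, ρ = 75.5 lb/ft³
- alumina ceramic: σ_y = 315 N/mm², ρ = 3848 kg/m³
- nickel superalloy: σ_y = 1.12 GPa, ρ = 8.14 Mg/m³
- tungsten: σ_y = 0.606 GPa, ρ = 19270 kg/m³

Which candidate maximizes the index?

Convert each candidate to consistent units, then evaluate M:
  aluminum alloy: σ_y = 297.2 MPa, ρ = 2770 kg/m³
  polycarbonate: σ_y = 66.40 MPa, ρ = 1209 kg/m³
  alumina ceramic: σ_y = 315.0 MPa, ρ = 3848 kg/m³
  nickel superalloy: σ_y = 1120 MPa, ρ = 8140 kg/m³
  tungsten: σ_y = 606.0 MPa, ρ = 19270 kg/m³
  aluminum alloy: M = 16.1×10⁻³
  polycarbonate: M = 13.6×10⁻³
  nickel superalloy: M = 13.2×10⁻³
  alumina ceramic: M = 12.0×10⁻³
  tungsten: M = 3.72×10⁻³
Highest index: aluminum alloy.

aluminum alloy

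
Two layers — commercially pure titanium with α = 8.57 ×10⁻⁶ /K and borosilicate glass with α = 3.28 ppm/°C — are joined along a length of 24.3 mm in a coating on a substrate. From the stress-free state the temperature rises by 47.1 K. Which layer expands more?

commercially pure titanium

α(commercially pure titanium) = 8.57×10⁻⁶/K vs α(borosilicate glass) = 3.28×10⁻⁶/K.
Higher α expands more for the same ΔT: commercially pure titanium.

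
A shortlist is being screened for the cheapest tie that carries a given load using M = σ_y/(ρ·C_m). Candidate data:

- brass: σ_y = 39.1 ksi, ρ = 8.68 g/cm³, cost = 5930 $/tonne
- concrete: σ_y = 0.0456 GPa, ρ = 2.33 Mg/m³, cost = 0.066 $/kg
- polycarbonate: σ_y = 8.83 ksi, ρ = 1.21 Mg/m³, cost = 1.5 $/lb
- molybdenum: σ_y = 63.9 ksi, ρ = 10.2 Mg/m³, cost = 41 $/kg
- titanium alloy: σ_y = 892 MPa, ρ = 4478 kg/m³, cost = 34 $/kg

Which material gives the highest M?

Putting every candidate on a common basis:
  brass: σ_y = 269.6 MPa, ρ = 8680 kg/m³, cost = 5.930 $/kg
  concrete: σ_y = 45.60 MPa, ρ = 2330 kg/m³, cost = 0.06600 $/kg
  polycarbonate: σ_y = 60.88 MPa, ρ = 1210 kg/m³, cost = 3.307 $/kg
  molybdenum: σ_y = 440.6 MPa, ρ = 10200 kg/m³, cost = 41.00 $/kg
  titanium alloy: σ_y = 892.0 MPa, ρ = 4478 kg/m³, cost = 34.00 $/kg
  concrete: M = 297 kN·m per $
  polycarbonate: M = 15.2 kN·m per $
  titanium alloy: M = 5.86 kN·m per $
  brass: M = 5.24 kN·m per $
  molybdenum: M = 1.05 kN·m per $
Concrete has the largest M.

concrete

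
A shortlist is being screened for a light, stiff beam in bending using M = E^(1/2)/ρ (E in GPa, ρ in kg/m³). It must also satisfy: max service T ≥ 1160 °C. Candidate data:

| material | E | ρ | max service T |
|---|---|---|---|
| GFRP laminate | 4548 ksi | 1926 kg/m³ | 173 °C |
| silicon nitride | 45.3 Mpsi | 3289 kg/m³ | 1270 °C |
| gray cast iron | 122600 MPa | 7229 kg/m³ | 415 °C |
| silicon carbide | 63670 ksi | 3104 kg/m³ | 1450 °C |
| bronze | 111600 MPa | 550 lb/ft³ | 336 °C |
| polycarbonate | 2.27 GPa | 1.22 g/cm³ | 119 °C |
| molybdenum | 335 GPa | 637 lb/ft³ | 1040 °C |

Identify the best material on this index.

silicon carbide

Screen on constraints: max service T ≥ 1160 °C. Survivors: silicon nitride, silicon carbide.
Convert each candidate to consistent units, then evaluate M:
  silicon nitride: E = 312.3 GPa, ρ = 3289 kg/m³
  silicon carbide: E = 439.0 GPa, ρ = 3104 kg/m³
  silicon carbide: M = 6.75×10⁻³
  silicon nitride: M = 5.37×10⁻³
Highest index: silicon carbide.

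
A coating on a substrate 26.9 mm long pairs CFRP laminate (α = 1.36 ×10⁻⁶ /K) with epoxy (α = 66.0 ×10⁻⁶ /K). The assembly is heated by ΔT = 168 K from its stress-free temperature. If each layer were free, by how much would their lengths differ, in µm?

Δα = |1.36 − 66.0|×10⁻⁶/K = 64.6×10⁻⁶/K.
ΔL_mismatch = Δα·L·ΔT = 64.6×10⁻⁶ × 26.9 mm × 168.0 K = 292 µm.

292 µm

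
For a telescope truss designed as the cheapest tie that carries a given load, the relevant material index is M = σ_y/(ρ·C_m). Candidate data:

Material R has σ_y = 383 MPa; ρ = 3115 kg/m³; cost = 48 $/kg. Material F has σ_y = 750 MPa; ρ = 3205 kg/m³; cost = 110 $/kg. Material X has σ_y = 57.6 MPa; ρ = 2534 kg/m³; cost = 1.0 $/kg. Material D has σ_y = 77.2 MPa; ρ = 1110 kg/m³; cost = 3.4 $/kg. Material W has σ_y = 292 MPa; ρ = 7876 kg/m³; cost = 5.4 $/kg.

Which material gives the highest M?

material X

Computing M directly (units already consistent):
  material X: M = 22.7 kN·m per $
  material D: M = 20.5 kN·m per $
  material W: M = 6.87 kN·m per $
  material R: M = 2.56 kN·m per $
  material F: M = 2.13 kN·m per $
Material X ranks first.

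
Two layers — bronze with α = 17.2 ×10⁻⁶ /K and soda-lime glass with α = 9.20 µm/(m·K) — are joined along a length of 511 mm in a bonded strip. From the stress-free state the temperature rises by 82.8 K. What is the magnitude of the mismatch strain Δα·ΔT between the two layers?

Δα = |17.2 − 9.20|×10⁻⁶/K = 8.00×10⁻⁶/K.
Mismatch strain = Δα·ΔT = 8.00×10⁻⁶ × 82.8 = 6.62×10⁻⁴.

6.62×10⁻⁴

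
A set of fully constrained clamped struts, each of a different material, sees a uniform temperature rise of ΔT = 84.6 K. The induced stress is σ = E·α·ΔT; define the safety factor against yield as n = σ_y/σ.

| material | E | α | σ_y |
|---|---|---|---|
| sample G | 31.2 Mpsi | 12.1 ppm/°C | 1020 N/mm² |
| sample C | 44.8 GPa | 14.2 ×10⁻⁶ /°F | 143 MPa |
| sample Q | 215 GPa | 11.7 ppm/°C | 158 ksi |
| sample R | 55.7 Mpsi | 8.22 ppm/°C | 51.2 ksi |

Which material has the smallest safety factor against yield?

Converting E to GPa, α to ×10⁻⁶/K, σ_y to MPa, then σ and n for each:
  sample G: E = 215.1, α = 12.1, σ_y = 1020 → σ = 220 MPa, n = 4.63
  sample C: E = 44.80, α = 25.6, σ_y = 143.0 → σ = 96.9 MPa, n = 1.48
  sample Q: E = 215.0, α = 11.7, σ_y = 1089 → σ = 213 MPa, n = 5.12
  sample R: E = 384.0, α = 8.22, σ_y = 353.0 → σ = 267 MPa, n = 1.32
The minimum is sample R at n = 1.32.

sample R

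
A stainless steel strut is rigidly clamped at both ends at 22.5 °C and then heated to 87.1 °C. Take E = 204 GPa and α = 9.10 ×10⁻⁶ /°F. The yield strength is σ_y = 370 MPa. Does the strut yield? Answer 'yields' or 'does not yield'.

α = 9.10×10⁻⁶/°F × 9/5 = 16.4×10⁻⁶/K.
ΔT = 64.60 K. Constrained thermal stress σ = E·α·ΔT = 204.0×10³ MPa × 16.4×10⁻⁶ × 64.60 = 216 MPa (compressive).
Compare to σ_y = 370 MPa: σ < σ_y, so it does not yield.

does not yield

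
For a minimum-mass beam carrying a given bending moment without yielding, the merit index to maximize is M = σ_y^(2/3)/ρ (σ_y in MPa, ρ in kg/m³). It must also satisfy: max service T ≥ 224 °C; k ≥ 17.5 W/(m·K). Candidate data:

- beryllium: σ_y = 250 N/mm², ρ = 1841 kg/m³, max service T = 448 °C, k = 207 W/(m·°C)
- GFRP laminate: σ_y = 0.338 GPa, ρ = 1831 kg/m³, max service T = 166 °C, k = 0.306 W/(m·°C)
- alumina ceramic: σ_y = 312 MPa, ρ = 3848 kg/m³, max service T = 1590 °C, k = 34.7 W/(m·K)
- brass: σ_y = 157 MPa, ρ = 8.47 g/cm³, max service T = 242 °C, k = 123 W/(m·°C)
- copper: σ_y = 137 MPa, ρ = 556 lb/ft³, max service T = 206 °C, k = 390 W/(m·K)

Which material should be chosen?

Screen on constraints: max service T ≥ 224 °C; k ≥ 17.5 W/(m·K). Survivors: beryllium, alumina ceramic, brass.
Normalizing units and computing the index:
  beryllium: σ_y = 250.0 MPa, ρ = 1841 kg/m³
  alumina ceramic: σ_y = 312.0 MPa, ρ = 3848 kg/m³
  brass: σ_y = 157.0 MPa, ρ = 8470 kg/m³
  beryllium: M = 21.6×10⁻³
  alumina ceramic: M = 12.0×10⁻³
  brass: M = 3.44×10⁻³
Highest index: beryllium.

beryllium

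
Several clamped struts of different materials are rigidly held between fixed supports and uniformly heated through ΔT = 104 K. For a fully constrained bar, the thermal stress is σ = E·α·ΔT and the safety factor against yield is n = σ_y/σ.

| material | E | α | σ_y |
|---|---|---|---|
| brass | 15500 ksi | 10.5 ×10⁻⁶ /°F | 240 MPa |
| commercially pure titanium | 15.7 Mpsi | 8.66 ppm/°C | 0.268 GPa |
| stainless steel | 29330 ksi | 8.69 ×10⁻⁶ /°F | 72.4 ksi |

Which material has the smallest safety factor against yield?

Per material, after unit conversion:
  brass: E = 106.9, α = 18.9, σ_y = 240.0 → σ = 210 MPa, n = 1.14
  commercially pure titanium: E = 108.2, α = 8.66, σ_y = 268.0 → σ = 97.5 MPa, n = 2.75
  stainless steel: E = 202.2, α = 15.6, σ_y = 499.2 → σ = 329 MPa, n = 1.52
Smallest n: brass with n = 1.14.

brass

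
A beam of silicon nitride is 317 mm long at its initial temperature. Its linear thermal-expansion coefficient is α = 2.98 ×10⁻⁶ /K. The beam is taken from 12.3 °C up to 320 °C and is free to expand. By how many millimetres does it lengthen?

ΔT = 320 − 12.3 = 307.7 K.
ΔL = α·L₀·ΔT = 2.98×10⁻⁶ × 317 mm × 307.7 K = 0.291 mm.

0.291 mm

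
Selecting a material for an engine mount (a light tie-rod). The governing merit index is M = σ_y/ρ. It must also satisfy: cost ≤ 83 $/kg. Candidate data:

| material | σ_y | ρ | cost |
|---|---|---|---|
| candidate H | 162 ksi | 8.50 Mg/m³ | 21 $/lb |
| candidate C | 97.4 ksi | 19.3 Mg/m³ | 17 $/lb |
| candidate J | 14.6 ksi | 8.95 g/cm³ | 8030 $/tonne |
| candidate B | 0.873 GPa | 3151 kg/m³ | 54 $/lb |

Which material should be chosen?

Screen on constraints: cost ≤ 83 $/kg. Survivors: candidate H, candidate C, candidate J.
After converting to SI:
  candidate H: σ_y = 1117 MPa, ρ = 8500 kg/m³
  candidate C: σ_y = 671.5 MPa, ρ = 19300 kg/m³
  candidate J: σ_y = 100.7 MPa, ρ = 8950 kg/m³
  candidate H: M = 131 kN·m/kg
  candidate C: M = 34.8 kN·m/kg
  candidate J: M = 11.2 kN·m/kg
Highest index: candidate H.

candidate H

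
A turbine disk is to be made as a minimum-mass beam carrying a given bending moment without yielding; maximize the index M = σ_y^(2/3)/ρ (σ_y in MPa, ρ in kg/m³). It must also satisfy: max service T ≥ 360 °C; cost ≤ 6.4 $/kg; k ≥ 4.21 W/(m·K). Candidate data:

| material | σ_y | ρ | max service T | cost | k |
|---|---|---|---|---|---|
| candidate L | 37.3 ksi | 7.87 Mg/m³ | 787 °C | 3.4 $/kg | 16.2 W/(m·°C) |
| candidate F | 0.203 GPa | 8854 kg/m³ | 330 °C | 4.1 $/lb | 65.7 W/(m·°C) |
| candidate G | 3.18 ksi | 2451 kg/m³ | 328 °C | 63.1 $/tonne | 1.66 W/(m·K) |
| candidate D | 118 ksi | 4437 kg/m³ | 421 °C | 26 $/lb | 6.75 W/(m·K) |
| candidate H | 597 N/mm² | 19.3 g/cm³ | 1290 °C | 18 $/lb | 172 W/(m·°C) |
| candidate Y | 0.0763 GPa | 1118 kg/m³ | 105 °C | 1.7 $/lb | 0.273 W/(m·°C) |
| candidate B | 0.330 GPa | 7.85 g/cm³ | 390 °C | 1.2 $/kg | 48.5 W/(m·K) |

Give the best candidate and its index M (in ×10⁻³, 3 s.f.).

Screen on constraints: max service T ≥ 360 °C; cost ≤ 6.4 $/kg; k ≥ 4.21 W/(m·K). Survivors: candidate L, candidate B.
In SI units:
  candidate L: σ_y = 257.2 MPa, ρ = 7870 kg/m³
  candidate B: σ_y = 330.0 MPa, ρ = 7850 kg/m³
  candidate B: M = 6.08×10⁻³
  candidate L: M = 5.14×10⁻³
Candidate B ranks first.

candidate B, M = 6.08×10⁻³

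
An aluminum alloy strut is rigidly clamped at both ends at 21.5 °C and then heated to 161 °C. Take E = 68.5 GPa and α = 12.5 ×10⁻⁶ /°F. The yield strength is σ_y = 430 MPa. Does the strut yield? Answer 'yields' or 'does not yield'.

α = 12.5×10⁻⁶/°F × 9/5 = 22.5×10⁻⁶/K.
ΔT = 139.5 K. Constrained thermal stress σ = E·α·ΔT = 68.50×10³ MPa × 22.5×10⁻⁶ × 139.5 = 215 MPa (compressive).
Compare to σ_y = 430 MPa: σ < σ_y, so it does not yield.

does not yield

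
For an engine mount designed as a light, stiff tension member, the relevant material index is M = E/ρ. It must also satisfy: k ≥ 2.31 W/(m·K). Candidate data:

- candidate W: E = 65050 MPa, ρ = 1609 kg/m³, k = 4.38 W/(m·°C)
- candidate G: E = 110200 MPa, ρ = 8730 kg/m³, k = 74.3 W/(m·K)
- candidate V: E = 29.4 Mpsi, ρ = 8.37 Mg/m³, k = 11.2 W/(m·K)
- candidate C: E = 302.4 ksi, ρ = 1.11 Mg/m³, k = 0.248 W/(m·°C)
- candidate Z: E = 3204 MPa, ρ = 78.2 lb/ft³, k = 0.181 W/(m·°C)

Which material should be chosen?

candidate W

Screen on constraints: k ≥ 2.31 W/(m·K). Survivors: candidate W, candidate G, candidate V.
Putting every candidate on a common basis:
  candidate W: E = 65.05 GPa, ρ = 1609 kg/m³
  candidate G: E = 110.2 GPa, ρ = 8730 kg/m³
  candidate V: E = 202.7 GPa, ρ = 8370 kg/m³
  candidate W: M = 40.4 MN·m/kg
  candidate V: M = 24.2 MN·m/kg
  candidate G: M = 12.6 MN·m/kg
The maximum is for candidate W.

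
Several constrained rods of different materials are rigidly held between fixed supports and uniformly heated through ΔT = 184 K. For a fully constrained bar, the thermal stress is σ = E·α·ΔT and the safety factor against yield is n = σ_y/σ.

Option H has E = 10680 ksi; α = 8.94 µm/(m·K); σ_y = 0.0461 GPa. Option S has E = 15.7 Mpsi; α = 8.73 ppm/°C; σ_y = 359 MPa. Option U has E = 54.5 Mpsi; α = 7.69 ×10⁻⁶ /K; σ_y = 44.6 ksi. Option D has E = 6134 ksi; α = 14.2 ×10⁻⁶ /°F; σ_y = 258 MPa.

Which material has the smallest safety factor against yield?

In consistent units (E in GPa, α in ×10⁻⁶/K, σ_y in MPa):
  option H: E = 73.64, α = 8.94, σ_y = 46.10 → σ = 121 MPa, n = 0.381
  option S: E = 108.2, α = 8.73, σ_y = 359.0 → σ = 174 MPa, n = 2.06
  option U: E = 375.8, α = 7.69, σ_y = 307.5 → σ = 532 MPa, n = 0.578
  option D: E = 42.29, α = 25.6, σ_y = 258.0 → σ = 199 MPa, n = 1.30
The minimum is option H at n = 0.381.

option H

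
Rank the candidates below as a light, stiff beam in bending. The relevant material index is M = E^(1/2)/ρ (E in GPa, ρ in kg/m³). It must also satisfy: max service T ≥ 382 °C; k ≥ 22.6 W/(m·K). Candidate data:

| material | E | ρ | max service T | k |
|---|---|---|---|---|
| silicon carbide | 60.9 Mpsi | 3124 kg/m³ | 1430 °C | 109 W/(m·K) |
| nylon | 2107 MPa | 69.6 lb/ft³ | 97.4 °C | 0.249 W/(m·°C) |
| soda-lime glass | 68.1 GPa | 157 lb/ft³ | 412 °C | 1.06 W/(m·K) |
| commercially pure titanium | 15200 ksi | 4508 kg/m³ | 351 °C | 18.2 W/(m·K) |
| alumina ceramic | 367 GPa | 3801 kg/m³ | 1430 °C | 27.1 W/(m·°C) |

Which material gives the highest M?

Screen on constraints: max service T ≥ 382 °C; k ≥ 22.6 W/(m·K). Survivors: silicon carbide, alumina ceramic.
In SI units:
  silicon carbide: E = 419.9 GPa, ρ = 3124 kg/m³
  alumina ceramic: E = 367.0 GPa, ρ = 3801 kg/m³
  silicon carbide: M = 6.56×10⁻³
  alumina ceramic: M = 5.04×10⁻³
Silicon carbide has the largest M.

silicon carbide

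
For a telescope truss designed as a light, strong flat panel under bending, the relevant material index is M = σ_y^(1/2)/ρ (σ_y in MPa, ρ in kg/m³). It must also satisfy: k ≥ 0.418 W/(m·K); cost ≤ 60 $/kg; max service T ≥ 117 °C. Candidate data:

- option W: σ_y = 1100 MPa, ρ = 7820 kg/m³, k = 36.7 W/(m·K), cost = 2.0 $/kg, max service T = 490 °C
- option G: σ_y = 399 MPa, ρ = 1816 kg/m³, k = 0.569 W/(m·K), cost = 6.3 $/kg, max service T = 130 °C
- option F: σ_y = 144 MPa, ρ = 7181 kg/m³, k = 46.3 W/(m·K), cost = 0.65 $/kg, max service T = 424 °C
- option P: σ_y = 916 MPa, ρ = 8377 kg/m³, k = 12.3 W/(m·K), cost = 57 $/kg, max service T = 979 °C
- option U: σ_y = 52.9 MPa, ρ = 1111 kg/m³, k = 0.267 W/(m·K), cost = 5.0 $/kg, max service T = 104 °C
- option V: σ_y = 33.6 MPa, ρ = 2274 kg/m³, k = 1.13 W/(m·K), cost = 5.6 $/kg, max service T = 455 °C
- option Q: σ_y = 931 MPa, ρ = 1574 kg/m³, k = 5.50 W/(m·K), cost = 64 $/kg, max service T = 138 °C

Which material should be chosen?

Screen on constraints: k ≥ 0.418 W/(m·K); cost ≤ 60 $/kg; max service T ≥ 117 °C. Survivors: option W, option G, option F, option P, option V.
Evaluate M for each candidate:
  option G: M = 11.0×10⁻³
  option W: M = 4.24×10⁻³
  option P: M = 3.61×10⁻³
  option V: M = 2.55×10⁻³
  option F: M = 1.67×10⁻³
Option G ranks first.

option G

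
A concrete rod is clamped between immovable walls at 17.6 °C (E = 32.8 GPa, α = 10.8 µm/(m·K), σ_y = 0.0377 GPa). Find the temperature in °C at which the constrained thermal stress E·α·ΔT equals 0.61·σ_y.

82.5 °C

σ_y = 0.0377 GPa = 37.70 MPa.
E·α·ΔT = 23.00 MPa ⇒ ΔT = 23.00 / (32.80×10³ × 10.8×10⁻⁶) = 64.92 K.
T = 17.6 + 64.92 = 82.52 °C.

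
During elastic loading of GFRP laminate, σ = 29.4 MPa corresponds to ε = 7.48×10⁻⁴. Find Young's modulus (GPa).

E = σ/ε = 29.4 MPa / 7.48×10⁻⁴ = 39300 MPa = 39.3 GPa.

39.3 GPa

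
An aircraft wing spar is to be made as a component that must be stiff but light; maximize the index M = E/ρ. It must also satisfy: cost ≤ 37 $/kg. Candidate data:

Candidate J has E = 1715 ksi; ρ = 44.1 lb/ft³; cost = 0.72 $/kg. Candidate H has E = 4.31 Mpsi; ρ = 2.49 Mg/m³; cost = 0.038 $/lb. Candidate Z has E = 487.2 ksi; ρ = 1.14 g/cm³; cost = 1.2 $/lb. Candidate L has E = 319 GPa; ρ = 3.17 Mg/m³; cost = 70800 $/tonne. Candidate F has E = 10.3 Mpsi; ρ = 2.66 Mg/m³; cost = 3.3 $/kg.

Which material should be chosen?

Screen on constraints: cost ≤ 37 $/kg. Survivors: candidate J, candidate H, candidate Z, candidate F.
Putting every candidate on a common basis:
  candidate J: E = 11.82 GPa, ρ = 706.4 kg/m³
  candidate H: E = 29.72 GPa, ρ = 2490 kg/m³
  candidate Z: E = 3.359 GPa, ρ = 1140 kg/m³
  candidate F: E = 71.02 GPa, ρ = 2660 kg/m³
  candidate F: M = 26.7 MN·m/kg
  candidate J: M = 16.7 MN·m/kg
  candidate H: M = 11.9 MN·m/kg
  candidate Z: M = 2.95 MN·m/kg
Highest index: candidate F.

candidate F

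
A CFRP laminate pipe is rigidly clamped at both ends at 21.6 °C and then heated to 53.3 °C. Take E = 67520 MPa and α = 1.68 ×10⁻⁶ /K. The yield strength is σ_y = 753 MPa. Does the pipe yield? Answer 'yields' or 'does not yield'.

does not yield

E = 67520 MPa = 67.52 GPa.
ΔT = 31.70 K. Constrained thermal stress σ = E·α·ΔT = 67.52×10³ MPa × 1.68×10⁻⁶ × 31.70 = 3.60 MPa (compressive).
Compare to σ_y = 753 MPa: σ < σ_y, so it does not yield.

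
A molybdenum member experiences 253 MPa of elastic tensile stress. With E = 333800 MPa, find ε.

7.58×10⁻⁴

E = 333800 MPa = 333.8 GPa = 333800 MPa.
ε = σ/E = 253 / 333800 = 7.58×10⁻⁴.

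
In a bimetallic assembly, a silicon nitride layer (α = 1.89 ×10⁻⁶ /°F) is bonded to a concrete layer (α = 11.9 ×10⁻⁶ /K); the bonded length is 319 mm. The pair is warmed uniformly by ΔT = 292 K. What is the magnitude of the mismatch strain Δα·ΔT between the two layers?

2.48×10⁻³

silicon nitride: α = 1.89×10⁻⁶/°F × 9/5 = 3.40×10⁻⁶/K.
Δα = |3.40 − 11.9|×10⁻⁶/K = 8.50×10⁻⁶/K.
Mismatch strain = Δα·ΔT = 8.50×10⁻⁶ × 292.0 = 2.48×10⁻³.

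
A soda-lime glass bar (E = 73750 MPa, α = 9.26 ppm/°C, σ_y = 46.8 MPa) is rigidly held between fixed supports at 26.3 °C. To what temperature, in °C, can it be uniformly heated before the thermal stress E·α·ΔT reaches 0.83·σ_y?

E = 73750 MPa = 73.75 GPa.
E·α·ΔT = 38.84 MPa ⇒ ΔT = 38.84 / (73.75×10³ × 9.26×10⁻⁶) = 56.88 K.
T = 26.3 + 56.88 = 83.18 °C.

83.2 °C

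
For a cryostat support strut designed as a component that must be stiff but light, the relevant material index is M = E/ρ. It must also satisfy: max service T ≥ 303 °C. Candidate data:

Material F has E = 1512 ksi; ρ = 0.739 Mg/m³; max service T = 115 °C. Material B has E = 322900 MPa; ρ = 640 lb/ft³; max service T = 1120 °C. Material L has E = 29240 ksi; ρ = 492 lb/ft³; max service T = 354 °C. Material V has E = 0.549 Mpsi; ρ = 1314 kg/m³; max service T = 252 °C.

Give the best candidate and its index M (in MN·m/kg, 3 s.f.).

material B, M = 31.5 MN·m/kg

Screen on constraints: max service T ≥ 303 °C. Survivors: material B, material L.
After converting to SI:
  material B: E = 322.9 GPa, ρ = 10250 kg/m³
  material L: E = 201.6 GPa, ρ = 7881 kg/m³
  material B: M = 31.5 MN·m/kg
  material L: M = 25.6 MN·m/kg
The maximum is for material B.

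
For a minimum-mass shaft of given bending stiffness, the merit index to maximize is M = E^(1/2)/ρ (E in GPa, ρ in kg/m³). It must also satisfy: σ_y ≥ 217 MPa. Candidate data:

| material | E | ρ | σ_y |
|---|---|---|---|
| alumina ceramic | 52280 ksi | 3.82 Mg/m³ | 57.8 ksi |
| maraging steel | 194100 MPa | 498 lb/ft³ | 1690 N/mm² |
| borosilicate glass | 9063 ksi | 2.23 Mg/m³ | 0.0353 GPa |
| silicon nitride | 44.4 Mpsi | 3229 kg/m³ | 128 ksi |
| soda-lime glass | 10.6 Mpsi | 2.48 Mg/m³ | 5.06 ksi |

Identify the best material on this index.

silicon nitride

Screen on constraints: σ_y ≥ 217 MPa. Survivors: alumina ceramic, maraging steel, silicon nitride.
Putting every candidate on a common basis:
  alumina ceramic: E = 360.5 GPa, ρ = 3820 kg/m³
  maraging steel: E = 194.1 GPa, ρ = 7977 kg/m³
  silicon nitride: E = 306.1 GPa, ρ = 3229 kg/m³
  silicon nitride: M = 5.42×10⁻³
  alumina ceramic: M = 4.97×10⁻³
  maraging steel: M = 1.75×10⁻³
Highest index: silicon nitride.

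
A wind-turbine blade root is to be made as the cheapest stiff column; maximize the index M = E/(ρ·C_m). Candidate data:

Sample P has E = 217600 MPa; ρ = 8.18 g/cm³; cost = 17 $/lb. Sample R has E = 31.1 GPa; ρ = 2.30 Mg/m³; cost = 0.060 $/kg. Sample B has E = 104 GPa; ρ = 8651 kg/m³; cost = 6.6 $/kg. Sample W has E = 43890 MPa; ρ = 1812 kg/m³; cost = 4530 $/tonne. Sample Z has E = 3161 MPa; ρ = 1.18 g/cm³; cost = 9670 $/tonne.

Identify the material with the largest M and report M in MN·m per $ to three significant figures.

Convert each candidate to consistent units, then evaluate M:
  sample P: E = 217.6 GPa, ρ = 8180 kg/m³, cost = 37.48 $/kg
  sample R: E = 31.10 GPa, ρ = 2300 kg/m³, cost = 0.06000 $/kg
  sample B: E = 104.0 GPa, ρ = 8651 kg/m³, cost = 6.600 $/kg
  sample W: E = 43.89 GPa, ρ = 1812 kg/m³, cost = 4.530 $/kg
  sample Z: E = 3.161 GPa, ρ = 1180 kg/m³, cost = 9.670 $/kg
  sample R: M = 225 MN·m per $
  sample W: M = 5.35 MN·m per $
  sample B: M = 1.82 MN·m per $
  sample P: M = 0.710 MN·m per $
  sample Z: M = 0.277 MN·m per $
The maximum is for sample R.

sample R, M = 225 MN·m per $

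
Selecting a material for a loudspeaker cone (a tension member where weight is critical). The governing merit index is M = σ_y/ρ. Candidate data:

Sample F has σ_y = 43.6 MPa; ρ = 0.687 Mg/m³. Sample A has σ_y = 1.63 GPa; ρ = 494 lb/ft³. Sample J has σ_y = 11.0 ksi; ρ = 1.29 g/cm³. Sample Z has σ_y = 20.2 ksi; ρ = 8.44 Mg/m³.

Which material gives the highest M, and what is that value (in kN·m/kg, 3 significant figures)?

sample A, M = 206 kN·m/kg

Normalizing units and computing the index:
  sample F: σ_y = 43.60 MPa, ρ = 687.0 kg/m³
  sample A: σ_y = 1630 MPa, ρ = 7913 kg/m³
  sample J: σ_y = 75.84 MPa, ρ = 1290 kg/m³
  sample Z: σ_y = 139.3 MPa, ρ = 8440 kg/m³
  sample A: M = 206 kN·m/kg
  sample F: M = 63.5 kN·m/kg
  sample J: M = 58.8 kN·m/kg
  sample Z: M = 16.5 kN·m/kg
Sample A ranks first.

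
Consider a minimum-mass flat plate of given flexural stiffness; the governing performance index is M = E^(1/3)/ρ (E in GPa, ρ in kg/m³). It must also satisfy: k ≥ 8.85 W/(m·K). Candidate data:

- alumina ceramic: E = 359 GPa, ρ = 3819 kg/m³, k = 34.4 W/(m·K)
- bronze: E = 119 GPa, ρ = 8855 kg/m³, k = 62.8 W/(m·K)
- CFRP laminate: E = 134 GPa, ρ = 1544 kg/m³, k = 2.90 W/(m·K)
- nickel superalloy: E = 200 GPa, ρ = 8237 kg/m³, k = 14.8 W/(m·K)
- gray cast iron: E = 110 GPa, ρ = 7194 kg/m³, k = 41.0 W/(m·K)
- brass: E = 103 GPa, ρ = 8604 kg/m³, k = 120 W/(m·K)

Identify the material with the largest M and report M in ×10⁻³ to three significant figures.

alumina ceramic, M = 1.86×10⁻³

Screen on constraints: k ≥ 8.85 W/(m·K). Survivors: alumina ceramic, bronze, nickel superalloy, gray cast iron, brass.
Evaluate M for each candidate:
  alumina ceramic: M = 1.86×10⁻³
  nickel superalloy: M = 0.710×10⁻³
  gray cast iron: M = 0.666×10⁻³
  bronze: M = 0.555×10⁻³
  brass: M = 0.545×10⁻³
Alumina ceramic ranks first.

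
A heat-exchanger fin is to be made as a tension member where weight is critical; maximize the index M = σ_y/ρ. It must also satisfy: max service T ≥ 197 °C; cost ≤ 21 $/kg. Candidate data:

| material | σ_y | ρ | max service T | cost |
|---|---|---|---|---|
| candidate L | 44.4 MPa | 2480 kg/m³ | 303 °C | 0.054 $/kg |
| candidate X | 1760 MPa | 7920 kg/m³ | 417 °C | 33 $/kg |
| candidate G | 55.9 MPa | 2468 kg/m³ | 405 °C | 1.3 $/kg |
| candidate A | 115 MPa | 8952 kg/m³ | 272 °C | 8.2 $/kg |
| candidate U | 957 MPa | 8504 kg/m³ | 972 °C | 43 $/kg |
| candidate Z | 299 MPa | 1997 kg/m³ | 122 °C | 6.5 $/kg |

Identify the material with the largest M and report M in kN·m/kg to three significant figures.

Screen on constraints: max service T ≥ 197 °C; cost ≤ 21 $/kg. Survivors: candidate L, candidate G, candidate A.
Evaluate M for each candidate:
  candidate G: M = 22.6 kN·m/kg
  candidate L: M = 17.9 kN·m/kg
  candidate A: M = 12.8 kN·m/kg
The maximum is for candidate G.

candidate G, M = 22.6 kN·m/kg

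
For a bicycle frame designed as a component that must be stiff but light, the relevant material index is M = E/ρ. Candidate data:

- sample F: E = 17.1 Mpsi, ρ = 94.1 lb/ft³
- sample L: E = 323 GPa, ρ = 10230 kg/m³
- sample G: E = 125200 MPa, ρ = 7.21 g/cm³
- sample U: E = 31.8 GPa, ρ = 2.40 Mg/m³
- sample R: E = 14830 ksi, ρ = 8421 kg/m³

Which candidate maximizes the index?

Normalizing units and computing the index:
  sample F: E = 117.9 GPa, ρ = 1507 kg/m³
  sample L: E = 323.0 GPa, ρ = 10230 kg/m³
  sample G: E = 125.2 GPa, ρ = 7210 kg/m³
  sample U: E = 31.80 GPa, ρ = 2400 kg/m³
  sample R: E = 102.2 GPa, ρ = 8421 kg/m³
  sample F: M = 78.2 MN·m/kg
  sample L: M = 31.6 MN·m/kg
  sample G: M = 17.4 MN·m/kg
  sample U: M = 13.2 MN·m/kg
  sample R: M = 12.1 MN·m/kg
The maximum is for sample F.

sample F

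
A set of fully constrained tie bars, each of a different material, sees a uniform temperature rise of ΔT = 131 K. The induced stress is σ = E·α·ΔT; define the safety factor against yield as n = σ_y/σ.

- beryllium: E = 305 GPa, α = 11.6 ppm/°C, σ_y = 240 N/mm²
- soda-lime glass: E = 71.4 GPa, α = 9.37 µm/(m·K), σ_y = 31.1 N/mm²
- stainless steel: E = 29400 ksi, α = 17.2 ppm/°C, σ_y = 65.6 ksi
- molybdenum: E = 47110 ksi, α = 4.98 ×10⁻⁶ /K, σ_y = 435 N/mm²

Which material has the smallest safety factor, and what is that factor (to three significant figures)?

soda-lime glass, n = 0.355

Converting E to GPa, α to ×10⁻⁶/K, σ_y to MPa, then σ and n for each:
  beryllium: E = 305.0, α = 11.6, σ_y = 240.0 → σ = 463 MPa, n = 0.518
  soda-lime glass: E = 71.40, α = 9.37, σ_y = 31.10 → σ = 87.6 MPa, n = 0.355
  stainless steel: E = 202.7, α = 17.2, σ_y = 452.3 → σ = 457 MPa, n = 0.990
  molybdenum: E = 324.8, α = 4.98, σ_y = 435.0 → σ = 212 MPa, n = 2.05
Soda-lime glass has the lowest safety factor, n = 0.355.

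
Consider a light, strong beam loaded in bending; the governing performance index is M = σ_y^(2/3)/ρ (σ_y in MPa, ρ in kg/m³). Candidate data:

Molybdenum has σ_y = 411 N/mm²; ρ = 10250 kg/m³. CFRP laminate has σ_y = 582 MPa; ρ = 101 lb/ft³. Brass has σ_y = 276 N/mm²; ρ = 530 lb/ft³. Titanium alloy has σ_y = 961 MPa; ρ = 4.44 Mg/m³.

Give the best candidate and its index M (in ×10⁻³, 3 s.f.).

CFRP laminate, M = 43.1×10⁻³

After converting to SI:
  molybdenum: σ_y = 411.0 MPa, ρ = 10250 kg/m³
  CFRP laminate: σ_y = 582.0 MPa, ρ = 1618 kg/m³
  brass: σ_y = 276.0 MPa, ρ = 8490 kg/m³
  titanium alloy: σ_y = 961.0 MPa, ρ = 4440 kg/m³
  CFRP laminate: M = 43.1×10⁻³
  titanium alloy: M = 21.9×10⁻³
  molybdenum: M = 5.39×10⁻³
  brass: M = 4.99×10⁻³
CFRP laminate ranks first.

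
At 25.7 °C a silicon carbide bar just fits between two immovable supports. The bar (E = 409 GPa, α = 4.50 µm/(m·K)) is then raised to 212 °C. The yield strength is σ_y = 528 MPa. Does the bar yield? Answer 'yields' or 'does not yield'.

ΔT = 186.3 K. Constrained thermal stress σ = E·α·ΔT = 409.0×10³ MPa × 4.50×10⁻⁶ × 186.3 = 343 MPa (compressive).
Compare to σ_y = 528 MPa: σ < σ_y, so it does not yield.

does not yield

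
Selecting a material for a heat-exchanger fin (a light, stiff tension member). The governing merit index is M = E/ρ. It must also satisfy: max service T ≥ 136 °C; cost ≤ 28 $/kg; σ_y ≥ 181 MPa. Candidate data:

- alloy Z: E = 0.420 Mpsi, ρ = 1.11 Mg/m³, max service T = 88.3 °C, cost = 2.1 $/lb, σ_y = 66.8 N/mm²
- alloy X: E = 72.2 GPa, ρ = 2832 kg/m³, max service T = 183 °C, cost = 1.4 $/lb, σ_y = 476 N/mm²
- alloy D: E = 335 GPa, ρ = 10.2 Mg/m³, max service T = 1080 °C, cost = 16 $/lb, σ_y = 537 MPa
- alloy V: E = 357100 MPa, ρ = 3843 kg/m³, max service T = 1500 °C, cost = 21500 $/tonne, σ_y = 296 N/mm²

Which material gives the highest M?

Screen on constraints: max service T ≥ 136 °C; cost ≤ 28 $/kg; σ_y ≥ 181 MPa. Survivors: alloy X, alloy V.
After converting to SI:
  alloy X: E = 72.20 GPa, ρ = 2832 kg/m³
  alloy V: E = 357.1 GPa, ρ = 3843 kg/m³
  alloy V: M = 92.9 MN·m/kg
  alloy X: M = 25.5 MN·m/kg
Alloy V ranks first.

alloy V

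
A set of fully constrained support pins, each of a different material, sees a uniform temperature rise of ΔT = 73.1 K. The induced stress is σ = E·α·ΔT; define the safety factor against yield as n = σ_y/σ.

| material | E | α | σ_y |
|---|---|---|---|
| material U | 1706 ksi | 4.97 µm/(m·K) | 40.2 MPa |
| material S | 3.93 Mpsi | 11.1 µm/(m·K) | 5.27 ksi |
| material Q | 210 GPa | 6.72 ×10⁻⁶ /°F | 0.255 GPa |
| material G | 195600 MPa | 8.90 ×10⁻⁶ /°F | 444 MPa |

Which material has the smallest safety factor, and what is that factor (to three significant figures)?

In consistent units (E in GPa, α in ×10⁻⁶/K, σ_y in MPa):
  material U: E = 11.76, α = 4.97, σ_y = 40.20 → σ = 4.27 MPa, n = 9.41
  material S: E = 27.10, α = 11.1, σ_y = 36.34 → σ = 22.0 MPa, n = 1.65
  material Q: E = 210.0, α = 12.1, σ_y = 255.0 → σ = 186 MPa, n = 1.37
  material G: E = 195.6, α = 16.0, σ_y = 444.0 → σ = 229 MPa, n = 1.94
Smallest n: material Q with n = 1.37.

material Q, n = 1.37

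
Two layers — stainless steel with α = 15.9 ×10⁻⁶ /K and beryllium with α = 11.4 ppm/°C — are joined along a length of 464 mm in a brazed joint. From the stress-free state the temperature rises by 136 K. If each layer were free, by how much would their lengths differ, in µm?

Δα = |15.9 − 11.4|×10⁻⁶/K = 4.50×10⁻⁶/K.
ΔL_mismatch = Δα·L·ΔT = 4.50×10⁻⁶ × 464.0 mm × 136.0 K = 284 µm.

284 µm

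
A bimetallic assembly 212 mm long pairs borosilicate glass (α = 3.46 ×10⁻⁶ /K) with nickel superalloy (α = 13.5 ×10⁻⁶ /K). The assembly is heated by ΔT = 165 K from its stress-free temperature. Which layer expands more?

nickel superalloy

α(borosilicate glass) = 3.46×10⁻⁶/K vs α(nickel superalloy) = 13.5×10⁻⁶/K.
Higher α expands more for the same ΔT: nickel superalloy.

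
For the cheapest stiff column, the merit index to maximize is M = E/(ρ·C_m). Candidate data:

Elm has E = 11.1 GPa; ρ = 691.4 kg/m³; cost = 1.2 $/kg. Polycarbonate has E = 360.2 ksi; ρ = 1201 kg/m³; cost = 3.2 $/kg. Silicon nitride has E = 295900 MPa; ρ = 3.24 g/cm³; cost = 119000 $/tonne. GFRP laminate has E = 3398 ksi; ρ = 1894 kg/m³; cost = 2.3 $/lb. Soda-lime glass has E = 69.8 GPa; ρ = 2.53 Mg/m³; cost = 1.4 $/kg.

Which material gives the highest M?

soda-lime glass

Convert each candidate to consistent units, then evaluate M:
  elm: E = 11.10 GPa, ρ = 691.4 kg/m³, cost = 1.200 $/kg
  polycarbonate: E = 2.483 GPa, ρ = 1201 kg/m³, cost = 3.200 $/kg
  silicon nitride: E = 295.9 GPa, ρ = 3240 kg/m³, cost = 119.0 $/kg
  GFRP laminate: E = 23.43 GPa, ρ = 1894 kg/m³, cost = 5.071 $/kg
  soda-lime glass: E = 69.80 GPa, ρ = 2530 kg/m³, cost = 1.400 $/kg
  soda-lime glass: M = 19.7 MN·m per $
  elm: M = 13.4 MN·m per $
  GFRP laminate: M = 2.44 MN·m per $
  silicon nitride: M = 0.767 MN·m per $
  polycarbonate: M = 0.646 MN·m per $
The maximum is for soda-lime glass.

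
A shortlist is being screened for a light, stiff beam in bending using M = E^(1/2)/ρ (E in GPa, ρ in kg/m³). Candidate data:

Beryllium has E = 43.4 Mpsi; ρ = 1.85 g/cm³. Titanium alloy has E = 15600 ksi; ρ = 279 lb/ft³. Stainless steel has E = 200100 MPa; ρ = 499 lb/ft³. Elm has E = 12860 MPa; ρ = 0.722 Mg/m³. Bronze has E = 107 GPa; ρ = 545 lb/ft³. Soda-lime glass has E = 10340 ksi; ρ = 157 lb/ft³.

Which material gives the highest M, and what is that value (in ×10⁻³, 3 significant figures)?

After converting to SI:
  beryllium: E = 299.2 GPa, ρ = 1850 kg/m³
  titanium alloy: E = 107.6 GPa, ρ = 4469 kg/m³
  stainless steel: E = 200.1 GPa, ρ = 7993 kg/m³
  elm: E = 12.86 GPa, ρ = 722.0 kg/m³
  bronze: E = 107.0 GPa, ρ = 8730 kg/m³
  soda-lime glass: E = 71.29 GPa, ρ = 2515 kg/m³
  beryllium: M = 9.35×10⁻³
  elm: M = 4.97×10⁻³
  soda-lime glass: M = 3.36×10⁻³
  titanium alloy: M = 2.32×10⁻³
  stainless steel: M = 1.77×10⁻³
  bronze: M = 1.18×10⁻³
The maximum is for beryllium.

beryllium, M = 9.35×10⁻³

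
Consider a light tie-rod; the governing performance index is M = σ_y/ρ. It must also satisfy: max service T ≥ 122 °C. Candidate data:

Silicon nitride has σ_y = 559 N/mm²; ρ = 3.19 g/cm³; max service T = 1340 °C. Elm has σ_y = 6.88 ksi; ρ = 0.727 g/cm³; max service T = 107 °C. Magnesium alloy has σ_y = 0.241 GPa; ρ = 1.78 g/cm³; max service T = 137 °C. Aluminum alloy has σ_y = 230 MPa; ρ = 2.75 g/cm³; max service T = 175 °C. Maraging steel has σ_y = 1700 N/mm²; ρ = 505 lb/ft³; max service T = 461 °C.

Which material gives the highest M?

maraging steel

Screen on constraints: max service T ≥ 122 °C. Survivors: silicon nitride, magnesium alloy, aluminum alloy, maraging steel.
Putting every candidate on a common basis:
  silicon nitride: σ_y = 559.0 MPa, ρ = 3190 kg/m³
  magnesium alloy: σ_y = 241.0 MPa, ρ = 1780 kg/m³
  aluminum alloy: σ_y = 230.0 MPa, ρ = 2750 kg/m³
  maraging steel: σ_y = 1700 MPa, ρ = 8089 kg/m³
  maraging steel: M = 210 kN·m/kg
  silicon nitride: M = 175 kN·m/kg
  magnesium alloy: M = 135 kN·m/kg
  aluminum alloy: M = 83.6 kN·m/kg
Highest index: maraging steel.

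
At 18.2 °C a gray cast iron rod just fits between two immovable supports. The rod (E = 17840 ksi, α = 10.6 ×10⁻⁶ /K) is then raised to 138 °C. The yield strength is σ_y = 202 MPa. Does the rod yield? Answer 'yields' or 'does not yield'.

E = 17840 ksi = 123.0 GPa.
ΔT = 119.8 K. Constrained thermal stress σ = E·α·ΔT = 123.0×10³ MPa × 10.6×10⁻⁶ × 119.8 = 156 MPa (compressive).
Compare to σ_y = 202 MPa: σ < σ_y, so it does not yield.

does not yield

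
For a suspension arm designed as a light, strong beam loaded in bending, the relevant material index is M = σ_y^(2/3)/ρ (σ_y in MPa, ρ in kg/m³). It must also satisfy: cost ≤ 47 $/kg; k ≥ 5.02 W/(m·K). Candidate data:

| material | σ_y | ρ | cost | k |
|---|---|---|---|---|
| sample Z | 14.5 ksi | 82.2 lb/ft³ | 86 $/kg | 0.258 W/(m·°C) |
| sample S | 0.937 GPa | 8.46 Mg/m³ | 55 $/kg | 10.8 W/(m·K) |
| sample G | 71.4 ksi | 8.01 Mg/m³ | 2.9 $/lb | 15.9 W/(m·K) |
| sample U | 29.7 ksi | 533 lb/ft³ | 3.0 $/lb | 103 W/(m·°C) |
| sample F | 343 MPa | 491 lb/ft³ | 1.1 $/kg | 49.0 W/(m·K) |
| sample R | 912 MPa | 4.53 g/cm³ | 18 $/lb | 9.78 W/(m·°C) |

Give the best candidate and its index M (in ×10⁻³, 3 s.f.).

sample R, M = 20.8×10⁻³

Screen on constraints: cost ≤ 47 $/kg; k ≥ 5.02 W/(m·K). Survivors: sample G, sample U, sample F, sample R.
After converting to SI:
  sample G: σ_y = 492.3 MPa, ρ = 8010 kg/m³
  sample U: σ_y = 204.8 MPa, ρ = 8538 kg/m³
  sample F: σ_y = 343.0 MPa, ρ = 7865 kg/m³
  sample R: σ_y = 912.0 MPa, ρ = 4530 kg/m³
  sample R: M = 20.8×10⁻³
  sample G: M = 7.78×10⁻³
  sample F: M = 6.23×10⁻³
  sample U: M = 4.07×10⁻³
Sample R has the largest M.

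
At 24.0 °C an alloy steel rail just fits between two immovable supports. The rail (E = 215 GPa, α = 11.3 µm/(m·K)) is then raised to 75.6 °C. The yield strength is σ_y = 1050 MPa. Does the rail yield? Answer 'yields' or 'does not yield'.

ΔT = 51.60 K. Constrained thermal stress σ = E·α·ΔT = 215.0×10³ MPa × 11.3×10⁻⁶ × 51.60 = 125 MPa (compressive).
Compare to σ_y = 1050 MPa: σ < σ_y, so it does not yield.

does not yield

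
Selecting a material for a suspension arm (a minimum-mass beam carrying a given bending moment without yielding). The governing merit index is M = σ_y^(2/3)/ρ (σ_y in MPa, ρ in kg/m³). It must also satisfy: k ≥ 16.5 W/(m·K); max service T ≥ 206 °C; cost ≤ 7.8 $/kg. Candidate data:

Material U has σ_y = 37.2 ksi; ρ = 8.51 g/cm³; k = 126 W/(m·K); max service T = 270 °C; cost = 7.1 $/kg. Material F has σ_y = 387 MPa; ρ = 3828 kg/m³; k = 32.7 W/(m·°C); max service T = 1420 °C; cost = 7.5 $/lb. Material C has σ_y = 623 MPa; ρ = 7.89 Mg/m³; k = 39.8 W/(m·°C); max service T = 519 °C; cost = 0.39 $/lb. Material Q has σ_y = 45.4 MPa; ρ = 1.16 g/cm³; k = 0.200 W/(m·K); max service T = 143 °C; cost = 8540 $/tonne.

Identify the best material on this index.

Screen on constraints: k ≥ 16.5 W/(m·K); max service T ≥ 206 °C; cost ≤ 7.8 $/kg. Survivors: material U, material C.
Convert each candidate to consistent units, then evaluate M:
  material U: σ_y = 256.5 MPa, ρ = 8510 kg/m³
  material C: σ_y = 623.0 MPa, ρ = 7890 kg/m³
  material C: M = 9.25×10⁻³
  material U: M = 4.74×10⁻³
Material C ranks first.

material C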